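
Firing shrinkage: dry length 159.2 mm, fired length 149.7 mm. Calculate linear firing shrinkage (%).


FS = (159.2 - 149.7) / 159.2 * 100 = 5.97%

5.97


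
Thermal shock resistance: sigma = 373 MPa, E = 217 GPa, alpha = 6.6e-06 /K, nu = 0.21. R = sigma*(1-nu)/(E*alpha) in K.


R = 373*(1-0.21)/(217*1000*6.6e-06) = 206 K

206


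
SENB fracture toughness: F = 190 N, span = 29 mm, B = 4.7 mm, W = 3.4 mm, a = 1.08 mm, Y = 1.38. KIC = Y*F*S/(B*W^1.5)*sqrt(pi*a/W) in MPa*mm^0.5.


KIC = 1.38*190*29/(4.7*3.4^1.5)*sqrt(pi*1.08/3.4) = 257.79

257.79


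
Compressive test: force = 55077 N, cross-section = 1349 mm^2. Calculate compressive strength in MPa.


CS = 55077 / 1349 = 40.8 MPa

40.8


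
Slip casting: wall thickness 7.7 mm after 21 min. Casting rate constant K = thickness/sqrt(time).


K = 7.7 / sqrt(21) = 7.7 / 4.5826 = 1.68 mm/min^0.5

1.68


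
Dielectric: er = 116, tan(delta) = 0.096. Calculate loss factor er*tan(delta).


Loss = 116 * 0.096 = 11.136

11.136


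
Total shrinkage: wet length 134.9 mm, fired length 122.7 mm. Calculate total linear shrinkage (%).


TS = (134.9 - 122.7) / 134.9 * 100 = 9.04%

9.04


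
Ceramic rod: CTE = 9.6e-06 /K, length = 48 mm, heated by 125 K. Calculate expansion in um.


dL = 9.6e-06 * 48 * 125 * 1000 = 57.6 um

57.6


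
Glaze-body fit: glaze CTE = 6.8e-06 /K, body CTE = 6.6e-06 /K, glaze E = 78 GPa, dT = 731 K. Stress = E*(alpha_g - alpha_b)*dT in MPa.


Stress = 78*1000*(6.8e-06 - 6.6e-06)*731 = 11.4 MPa

11.4


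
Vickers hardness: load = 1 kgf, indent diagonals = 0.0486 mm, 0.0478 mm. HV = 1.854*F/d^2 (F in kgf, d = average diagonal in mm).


d_avg = (0.0486+0.0478)/2 = 0.0482 mm
HV = 1.854*1/0.0482^2 = 798

798


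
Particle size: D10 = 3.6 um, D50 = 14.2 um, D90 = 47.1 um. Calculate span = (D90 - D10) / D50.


Span = (47.1 - 3.6) / 14.2 = 43.5 / 14.2 = 3.063

3.063


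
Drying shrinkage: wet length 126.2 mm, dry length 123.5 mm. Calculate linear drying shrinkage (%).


DS = (126.2 - 123.5) / 126.2 * 100 = 2.14%

2.14


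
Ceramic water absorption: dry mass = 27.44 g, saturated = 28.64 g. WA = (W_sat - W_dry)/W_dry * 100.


WA = (28.64 - 27.44) / 27.44 * 100 = 4.37%

4.37


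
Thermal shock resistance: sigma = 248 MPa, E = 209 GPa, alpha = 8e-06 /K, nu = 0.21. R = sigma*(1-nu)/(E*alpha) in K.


R = 248*(1-0.21)/(209*1000*8e-06) = 117 K

117


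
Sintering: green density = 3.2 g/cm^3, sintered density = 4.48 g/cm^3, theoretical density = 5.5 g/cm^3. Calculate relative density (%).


Relative = 4.48 / 5.5 * 100 = 81.5%

81.5


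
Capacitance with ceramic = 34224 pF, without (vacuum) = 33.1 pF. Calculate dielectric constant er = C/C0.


er = 34224 / 33.1 = 1033.96

1033.96


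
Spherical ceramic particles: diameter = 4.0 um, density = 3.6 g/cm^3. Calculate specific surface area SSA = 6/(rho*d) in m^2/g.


SSA = 6 / (3.6 * 4.0) = 0.417 m^2/g

0.417


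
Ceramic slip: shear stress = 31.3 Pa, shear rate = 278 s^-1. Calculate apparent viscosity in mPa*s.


eta = tau/gamma * 1000 = 31.3/278 * 1000 = 112.6 mPa*s

112.6


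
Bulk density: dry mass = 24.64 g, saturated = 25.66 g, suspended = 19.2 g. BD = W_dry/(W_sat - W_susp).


BD = 24.64 / (25.66 - 19.2) = 24.64 / 6.46 = 3.814 g/cm^3

3.814


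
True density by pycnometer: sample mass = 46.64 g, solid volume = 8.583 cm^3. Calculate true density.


TD = 46.64 / 8.583 = 5.434 g/cm^3

5.434


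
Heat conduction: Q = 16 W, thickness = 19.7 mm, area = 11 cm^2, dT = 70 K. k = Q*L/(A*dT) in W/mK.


k = 16*19.7/1000/(11/10000*70) = 4.09 W/mK

4.09


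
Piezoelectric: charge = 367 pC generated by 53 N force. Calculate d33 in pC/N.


d33 = 367 / 53 = 6.9 pC/N

6.9


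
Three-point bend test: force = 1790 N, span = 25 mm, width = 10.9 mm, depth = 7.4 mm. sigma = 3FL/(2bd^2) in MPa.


sigma = 3*1790*25/(2*10.9*7.4^2) = 112.5 MPa

112.5


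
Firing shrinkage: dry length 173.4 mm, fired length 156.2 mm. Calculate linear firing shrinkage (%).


FS = (173.4 - 156.2) / 173.4 * 100 = 9.92%

9.92


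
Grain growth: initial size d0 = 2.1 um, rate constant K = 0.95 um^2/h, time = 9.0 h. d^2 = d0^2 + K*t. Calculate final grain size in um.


d^2 = 2.1^2 + 0.95*9.0 = 12.96
d = sqrt(12.96) = 3.6 um

3.6


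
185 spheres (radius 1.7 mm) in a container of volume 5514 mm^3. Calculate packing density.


V_sphere = 4/3*pi*1.7^3 = 20.5795 mm^3
Total V = 185*20.5795 = 3807.2075 mm^3
PD = 3807.2075 / 5514 = 0.69

0.69


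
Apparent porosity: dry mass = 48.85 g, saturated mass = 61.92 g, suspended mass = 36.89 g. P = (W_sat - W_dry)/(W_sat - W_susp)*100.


P = (61.92 - 48.85) / (61.92 - 36.89) * 100 = 13.07 / 25.03 * 100 = 52.2%

52.2


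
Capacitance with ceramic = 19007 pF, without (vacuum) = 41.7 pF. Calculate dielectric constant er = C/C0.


er = 19007 / 41.7 = 455.8

455.8


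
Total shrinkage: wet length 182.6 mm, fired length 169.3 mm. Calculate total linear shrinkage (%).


TS = (182.6 - 169.3) / 182.6 * 100 = 7.28%

7.28


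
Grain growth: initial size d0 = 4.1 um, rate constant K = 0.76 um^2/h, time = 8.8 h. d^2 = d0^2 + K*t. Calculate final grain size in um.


d^2 = 4.1^2 + 0.76*8.8 = 23.498
d = sqrt(23.498) = 4.85 um

4.85


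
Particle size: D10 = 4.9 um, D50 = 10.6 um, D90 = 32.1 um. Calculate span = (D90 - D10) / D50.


Span = (32.1 - 4.9) / 10.6 = 27.2 / 10.6 = 2.566

2.566


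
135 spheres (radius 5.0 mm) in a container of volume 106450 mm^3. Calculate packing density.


V_sphere = 4/3*pi*5.0^3 = 523.5988 mm^3
Total V = 135*523.5988 = 70685.838 mm^3
PD = 70685.838 / 106450 = 0.664

0.664


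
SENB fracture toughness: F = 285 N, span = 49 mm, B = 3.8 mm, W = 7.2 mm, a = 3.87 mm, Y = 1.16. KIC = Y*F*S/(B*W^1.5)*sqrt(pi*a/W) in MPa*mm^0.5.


KIC = 1.16*285*49/(3.8*7.2^1.5)*sqrt(pi*3.87/7.2) = 286.74

286.74


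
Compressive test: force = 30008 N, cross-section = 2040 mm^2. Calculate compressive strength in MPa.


CS = 30008 / 2040 = 14.7 MPa

14.7


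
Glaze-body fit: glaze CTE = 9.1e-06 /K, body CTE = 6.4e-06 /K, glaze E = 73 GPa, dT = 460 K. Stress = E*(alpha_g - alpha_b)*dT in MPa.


Stress = 73*1000*(9.1e-06 - 6.4e-06)*460 = 90.7 MPa

90.7


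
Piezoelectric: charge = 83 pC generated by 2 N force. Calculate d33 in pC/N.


d33 = 83 / 2 = 41.5 pC/N

41.5


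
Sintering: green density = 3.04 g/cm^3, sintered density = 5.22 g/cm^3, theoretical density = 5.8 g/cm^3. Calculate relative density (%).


Relative = 5.22 / 5.8 * 100 = 90.0%

90.0


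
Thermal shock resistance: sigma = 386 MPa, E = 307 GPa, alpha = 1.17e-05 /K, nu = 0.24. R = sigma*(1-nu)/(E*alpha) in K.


R = 386*(1-0.24)/(307*1000*1.17e-05) = 82 K

82


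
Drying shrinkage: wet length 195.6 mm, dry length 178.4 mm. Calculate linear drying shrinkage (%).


DS = (195.6 - 178.4) / 195.6 * 100 = 8.79%

8.79


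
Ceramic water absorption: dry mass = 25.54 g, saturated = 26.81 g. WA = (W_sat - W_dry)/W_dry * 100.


WA = (26.81 - 25.54) / 25.54 * 100 = 4.97%

4.97


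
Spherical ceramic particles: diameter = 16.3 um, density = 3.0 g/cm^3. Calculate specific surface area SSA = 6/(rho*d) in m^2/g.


SSA = 6 / (3.0 * 16.3) = 0.123 m^2/g

0.123


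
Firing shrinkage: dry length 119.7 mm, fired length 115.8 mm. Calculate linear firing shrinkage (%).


FS = (119.7 - 115.8) / 119.7 * 100 = 3.26%

3.26


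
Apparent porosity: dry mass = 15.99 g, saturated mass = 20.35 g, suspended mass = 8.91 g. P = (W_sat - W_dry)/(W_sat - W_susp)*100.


P = (20.35 - 15.99) / (20.35 - 8.91) * 100 = 4.36 / 11.44 * 100 = 38.1%

38.1


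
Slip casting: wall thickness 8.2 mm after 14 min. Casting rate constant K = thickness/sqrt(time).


K = 8.2 / sqrt(14) = 8.2 / 3.7417 = 2.192 mm/min^0.5

2.192


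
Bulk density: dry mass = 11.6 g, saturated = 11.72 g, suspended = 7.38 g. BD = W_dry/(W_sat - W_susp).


BD = 11.6 / (11.72 - 7.38) = 11.6 / 4.34 = 2.673 g/cm^3

2.673


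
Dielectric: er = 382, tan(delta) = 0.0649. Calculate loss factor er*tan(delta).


Loss = 382 * 0.0649 = 24.792

24.792


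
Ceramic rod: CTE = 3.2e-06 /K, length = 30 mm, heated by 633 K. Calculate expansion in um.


dL = 3.2e-06 * 30 * 633 * 1000 = 60.768 um

60.768


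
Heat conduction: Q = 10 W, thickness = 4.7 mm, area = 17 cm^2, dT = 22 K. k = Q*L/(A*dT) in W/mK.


k = 10*4.7/1000/(17/10000*22) = 1.26 W/mK

1.26


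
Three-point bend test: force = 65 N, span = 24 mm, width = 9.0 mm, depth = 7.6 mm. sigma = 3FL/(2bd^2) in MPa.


sigma = 3*65*24/(2*9.0*7.6^2) = 4.5 MPa

4.5


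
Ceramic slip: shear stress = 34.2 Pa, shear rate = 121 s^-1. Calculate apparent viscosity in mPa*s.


eta = tau/gamma * 1000 = 34.2/121 * 1000 = 282.6 mPa*s

282.6


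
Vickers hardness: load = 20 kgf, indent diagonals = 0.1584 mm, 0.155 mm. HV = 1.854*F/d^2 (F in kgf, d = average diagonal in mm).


d_avg = (0.1584+0.155)/2 = 0.1567 mm
HV = 1.854*20/0.1567^2 = 1510

1510


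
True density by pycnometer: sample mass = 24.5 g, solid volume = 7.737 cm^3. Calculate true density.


TD = 24.5 / 7.737 = 3.167 g/cm^3

3.167


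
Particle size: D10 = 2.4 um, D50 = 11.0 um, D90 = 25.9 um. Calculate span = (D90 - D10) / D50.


Span = (25.9 - 2.4) / 11.0 = 23.5 / 11.0 = 2.136

2.136


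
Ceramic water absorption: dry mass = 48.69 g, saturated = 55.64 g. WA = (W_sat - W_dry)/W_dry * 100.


WA = (55.64 - 48.69) / 48.69 * 100 = 14.27%

14.27


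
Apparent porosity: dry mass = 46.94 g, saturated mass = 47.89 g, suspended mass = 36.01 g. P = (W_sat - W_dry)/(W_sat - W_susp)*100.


P = (47.89 - 46.94) / (47.89 - 36.01) * 100 = 0.95 / 11.88 * 100 = 8.0%

8.0


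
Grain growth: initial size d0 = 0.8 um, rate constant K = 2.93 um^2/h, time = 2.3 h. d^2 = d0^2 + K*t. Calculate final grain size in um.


d^2 = 0.8^2 + 2.93*2.3 = 7.379
d = sqrt(7.379) = 2.72 um

2.72


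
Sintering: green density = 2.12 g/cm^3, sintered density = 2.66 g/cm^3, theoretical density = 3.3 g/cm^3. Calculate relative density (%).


Relative = 2.66 / 3.3 * 100 = 80.6%

80.6


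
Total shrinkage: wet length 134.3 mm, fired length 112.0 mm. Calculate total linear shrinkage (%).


TS = (134.3 - 112.0) / 134.3 * 100 = 16.6%

16.6


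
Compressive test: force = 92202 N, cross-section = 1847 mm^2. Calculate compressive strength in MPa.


CS = 92202 / 1847 = 49.9 MPa

49.9


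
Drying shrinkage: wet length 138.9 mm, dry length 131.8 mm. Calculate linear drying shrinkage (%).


DS = (138.9 - 131.8) / 138.9 * 100 = 5.11%

5.11


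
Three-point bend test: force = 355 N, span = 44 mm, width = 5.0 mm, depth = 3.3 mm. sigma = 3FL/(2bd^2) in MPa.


sigma = 3*355*44/(2*5.0*3.3^2) = 430.3 MPa

430.3


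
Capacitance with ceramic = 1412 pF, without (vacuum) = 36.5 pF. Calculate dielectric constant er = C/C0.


er = 1412 / 36.5 = 38.68

38.68


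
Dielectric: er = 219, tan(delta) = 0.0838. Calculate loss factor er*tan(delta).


Loss = 219 * 0.0838 = 18.352

18.352


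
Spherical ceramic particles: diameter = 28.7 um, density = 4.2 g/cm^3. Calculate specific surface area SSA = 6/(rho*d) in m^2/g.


SSA = 6 / (4.2 * 28.7) = 0.05 m^2/g

0.05


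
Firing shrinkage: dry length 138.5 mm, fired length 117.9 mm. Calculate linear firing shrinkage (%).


FS = (138.5 - 117.9) / 138.5 * 100 = 14.87%

14.87


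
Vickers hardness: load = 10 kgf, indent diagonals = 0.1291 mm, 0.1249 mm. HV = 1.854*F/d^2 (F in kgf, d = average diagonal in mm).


d_avg = (0.1291+0.1249)/2 = 0.127 mm
HV = 1.854*10/0.127^2 = 1149

1149


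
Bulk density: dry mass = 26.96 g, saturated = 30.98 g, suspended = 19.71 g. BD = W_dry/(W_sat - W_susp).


BD = 26.96 / (30.98 - 19.71) = 26.96 / 11.27 = 2.392 g/cm^3

2.392


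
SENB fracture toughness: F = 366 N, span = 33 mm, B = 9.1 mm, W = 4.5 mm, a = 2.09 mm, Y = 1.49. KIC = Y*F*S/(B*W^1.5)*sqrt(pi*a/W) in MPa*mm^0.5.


KIC = 1.49*366*33/(9.1*4.5^1.5)*sqrt(pi*2.09/4.5) = 250.24

250.24


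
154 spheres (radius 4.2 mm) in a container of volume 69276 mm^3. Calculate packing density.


V_sphere = 4/3*pi*4.2^3 = 310.3391 mm^3
Total V = 154*310.3391 = 47792.2214 mm^3
PD = 47792.2214 / 69276 = 0.69

0.69


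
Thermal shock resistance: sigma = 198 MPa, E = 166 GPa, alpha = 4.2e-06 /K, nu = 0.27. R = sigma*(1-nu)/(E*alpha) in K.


R = 198*(1-0.27)/(166*1000*4.2e-06) = 207 K

207


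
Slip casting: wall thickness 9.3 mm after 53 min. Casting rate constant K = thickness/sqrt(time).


K = 9.3 / sqrt(53) = 9.3 / 7.2801 = 1.277 mm/min^0.5

1.277


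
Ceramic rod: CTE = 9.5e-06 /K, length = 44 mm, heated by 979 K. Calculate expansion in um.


dL = 9.5e-06 * 44 * 979 * 1000 = 409.222 um

409.222


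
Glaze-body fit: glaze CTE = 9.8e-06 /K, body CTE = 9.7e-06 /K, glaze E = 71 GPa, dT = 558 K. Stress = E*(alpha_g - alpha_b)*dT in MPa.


Stress = 71*1000*(9.8e-06 - 9.7e-06)*558 = 4.0 MPa

4.0


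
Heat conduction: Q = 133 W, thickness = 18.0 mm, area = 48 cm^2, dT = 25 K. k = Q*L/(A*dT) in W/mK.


k = 133*18.0/1000/(48/10000*25) = 19.95 W/mK

19.95


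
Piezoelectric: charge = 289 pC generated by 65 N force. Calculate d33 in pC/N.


d33 = 289 / 65 = 4.4 pC/N

4.4


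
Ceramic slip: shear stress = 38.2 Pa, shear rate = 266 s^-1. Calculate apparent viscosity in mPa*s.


eta = tau/gamma * 1000 = 38.2/266 * 1000 = 143.6 mPa*s

143.6


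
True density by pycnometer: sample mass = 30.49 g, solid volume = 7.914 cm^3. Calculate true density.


TD = 30.49 / 7.914 = 3.853 g/cm^3

3.853


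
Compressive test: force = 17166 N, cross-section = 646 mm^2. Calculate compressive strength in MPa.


CS = 17166 / 646 = 26.6 MPa

26.6


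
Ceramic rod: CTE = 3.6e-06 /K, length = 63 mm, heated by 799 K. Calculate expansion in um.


dL = 3.6e-06 * 63 * 799 * 1000 = 181.213 um

181.213


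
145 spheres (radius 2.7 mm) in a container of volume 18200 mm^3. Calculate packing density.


V_sphere = 4/3*pi*2.7^3 = 82.448 mm^3
Total V = 145*82.448 = 11954.96 mm^3
PD = 11954.96 / 18200 = 0.657

0.657


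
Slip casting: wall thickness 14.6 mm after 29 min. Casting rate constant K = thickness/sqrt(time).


K = 14.6 / sqrt(29) = 14.6 / 5.3852 = 2.711 mm/min^0.5

2.711


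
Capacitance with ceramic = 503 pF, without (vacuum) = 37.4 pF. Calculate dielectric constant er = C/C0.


er = 503 / 37.4 = 13.45

13.45


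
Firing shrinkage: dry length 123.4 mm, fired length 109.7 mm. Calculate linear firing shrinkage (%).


FS = (123.4 - 109.7) / 123.4 * 100 = 11.1%

11.1


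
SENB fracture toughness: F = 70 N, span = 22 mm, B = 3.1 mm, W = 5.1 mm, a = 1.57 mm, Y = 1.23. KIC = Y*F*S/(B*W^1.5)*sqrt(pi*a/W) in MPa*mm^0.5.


KIC = 1.23*70*22/(3.1*5.1^1.5)*sqrt(pi*1.57/5.1) = 52.17

52.17


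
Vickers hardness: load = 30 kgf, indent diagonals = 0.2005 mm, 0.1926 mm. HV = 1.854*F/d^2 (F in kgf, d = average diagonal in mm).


d_avg = (0.2005+0.1926)/2 = 0.19655 mm
HV = 1.854*30/0.19655^2 = 1440

1440


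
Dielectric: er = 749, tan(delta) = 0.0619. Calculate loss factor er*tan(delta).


Loss = 749 * 0.0619 = 46.363

46.363


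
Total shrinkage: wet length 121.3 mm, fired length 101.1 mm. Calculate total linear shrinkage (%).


TS = (121.3 - 101.1) / 121.3 * 100 = 16.65%

16.65


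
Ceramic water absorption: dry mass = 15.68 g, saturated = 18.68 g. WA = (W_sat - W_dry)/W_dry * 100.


WA = (18.68 - 15.68) / 15.68 * 100 = 19.13%

19.13


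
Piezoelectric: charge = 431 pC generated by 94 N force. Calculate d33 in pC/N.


d33 = 431 / 94 = 4.6 pC/N

4.6


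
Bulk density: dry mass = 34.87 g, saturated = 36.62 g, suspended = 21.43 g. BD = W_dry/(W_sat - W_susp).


BD = 34.87 / (36.62 - 21.43) = 34.87 / 15.19 = 2.296 g/cm^3

2.296


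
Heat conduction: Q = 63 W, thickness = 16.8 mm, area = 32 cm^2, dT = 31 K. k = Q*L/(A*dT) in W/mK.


k = 63*16.8/1000/(32/10000*31) = 10.67 W/mK

10.67


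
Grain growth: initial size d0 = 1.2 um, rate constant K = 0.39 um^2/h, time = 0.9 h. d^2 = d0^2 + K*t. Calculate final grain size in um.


d^2 = 1.2^2 + 0.39*0.9 = 1.791
d = sqrt(1.791) = 1.34 um

1.34


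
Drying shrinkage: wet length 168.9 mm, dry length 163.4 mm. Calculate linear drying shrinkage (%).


DS = (168.9 - 163.4) / 168.9 * 100 = 3.26%

3.26


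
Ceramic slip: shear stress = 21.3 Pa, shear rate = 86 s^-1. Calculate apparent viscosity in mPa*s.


eta = tau/gamma * 1000 = 21.3/86 * 1000 = 247.7 mPa*s

247.7


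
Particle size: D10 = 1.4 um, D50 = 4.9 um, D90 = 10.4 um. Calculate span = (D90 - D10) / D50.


Span = (10.4 - 1.4) / 4.9 = 9.0 / 4.9 = 1.837

1.837


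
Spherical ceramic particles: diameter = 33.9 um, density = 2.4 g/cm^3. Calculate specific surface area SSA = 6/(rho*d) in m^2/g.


SSA = 6 / (2.4 * 33.9) = 0.074 m^2/g

0.074


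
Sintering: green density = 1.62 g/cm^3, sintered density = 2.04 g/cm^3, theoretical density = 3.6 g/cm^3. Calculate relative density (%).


Relative = 2.04 / 3.6 * 100 = 56.7%

56.7


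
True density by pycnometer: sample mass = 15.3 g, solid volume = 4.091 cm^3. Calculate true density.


TD = 15.3 / 4.091 = 3.74 g/cm^3

3.74


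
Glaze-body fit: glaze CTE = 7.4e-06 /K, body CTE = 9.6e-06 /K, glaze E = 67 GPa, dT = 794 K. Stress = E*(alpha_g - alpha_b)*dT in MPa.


Stress = 67*1000*(7.4e-06 - 9.6e-06)*794 = -117.0 MPa

-117.0


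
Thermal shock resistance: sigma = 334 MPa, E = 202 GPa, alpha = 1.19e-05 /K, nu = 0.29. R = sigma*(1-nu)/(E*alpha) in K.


R = 334*(1-0.29)/(202*1000*1.19e-05) = 99 K

99


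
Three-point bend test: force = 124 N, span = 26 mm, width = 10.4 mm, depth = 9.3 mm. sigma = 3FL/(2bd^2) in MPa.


sigma = 3*124*26/(2*10.4*9.3^2) = 5.4 MPa

5.4


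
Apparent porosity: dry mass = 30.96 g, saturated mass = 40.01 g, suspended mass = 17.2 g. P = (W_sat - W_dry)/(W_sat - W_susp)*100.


P = (40.01 - 30.96) / (40.01 - 17.2) * 100 = 9.05 / 22.81 * 100 = 39.7%

39.7


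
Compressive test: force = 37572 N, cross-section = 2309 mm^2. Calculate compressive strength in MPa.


CS = 37572 / 2309 = 16.3 MPa

16.3


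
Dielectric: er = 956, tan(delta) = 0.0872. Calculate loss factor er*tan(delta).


Loss = 956 * 0.0872 = 83.363

83.363


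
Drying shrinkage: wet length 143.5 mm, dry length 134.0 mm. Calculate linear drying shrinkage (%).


DS = (143.5 - 134.0) / 143.5 * 100 = 6.62%

6.62


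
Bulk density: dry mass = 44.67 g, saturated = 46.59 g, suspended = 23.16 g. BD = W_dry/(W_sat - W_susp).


BD = 44.67 / (46.59 - 23.16) = 44.67 / 23.43 = 1.907 g/cm^3

1.907


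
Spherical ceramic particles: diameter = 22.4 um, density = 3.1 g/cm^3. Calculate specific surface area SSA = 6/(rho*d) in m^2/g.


SSA = 6 / (3.1 * 22.4) = 0.086 m^2/g

0.086


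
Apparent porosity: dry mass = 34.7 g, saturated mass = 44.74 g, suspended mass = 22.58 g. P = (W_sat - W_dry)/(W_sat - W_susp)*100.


P = (44.74 - 34.7) / (44.74 - 22.58) * 100 = 10.04 / 22.16 * 100 = 45.3%

45.3


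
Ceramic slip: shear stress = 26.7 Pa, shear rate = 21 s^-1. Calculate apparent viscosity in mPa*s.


eta = tau/gamma * 1000 = 26.7/21 * 1000 = 1271.4 mPa*s

1271.4


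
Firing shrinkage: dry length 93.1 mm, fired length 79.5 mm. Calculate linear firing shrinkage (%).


FS = (93.1 - 79.5) / 93.1 * 100 = 14.61%

14.61


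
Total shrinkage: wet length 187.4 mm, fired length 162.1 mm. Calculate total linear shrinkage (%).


TS = (187.4 - 162.1) / 187.4 * 100 = 13.5%

13.5


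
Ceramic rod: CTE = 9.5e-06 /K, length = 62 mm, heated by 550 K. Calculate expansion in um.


dL = 9.5e-06 * 62 * 550 * 1000 = 323.95 um

323.95


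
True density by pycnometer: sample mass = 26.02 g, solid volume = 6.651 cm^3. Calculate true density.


TD = 26.02 / 6.651 = 3.912 g/cm^3

3.912


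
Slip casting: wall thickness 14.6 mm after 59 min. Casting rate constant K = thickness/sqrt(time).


K = 14.6 / sqrt(59) = 14.6 / 7.6811 = 1.901 mm/min^0.5

1.901


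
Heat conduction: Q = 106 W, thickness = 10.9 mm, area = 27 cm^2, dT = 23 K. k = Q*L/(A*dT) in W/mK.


k = 106*10.9/1000/(27/10000*23) = 18.61 W/mK

18.61


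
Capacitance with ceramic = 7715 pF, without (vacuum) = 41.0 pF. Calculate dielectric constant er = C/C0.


er = 7715 / 41.0 = 188.17

188.17


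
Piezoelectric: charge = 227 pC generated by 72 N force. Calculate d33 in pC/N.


d33 = 227 / 72 = 3.2 pC/N

3.2


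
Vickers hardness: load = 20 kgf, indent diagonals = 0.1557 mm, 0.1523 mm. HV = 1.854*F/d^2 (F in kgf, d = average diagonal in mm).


d_avg = (0.1557+0.1523)/2 = 0.154 mm
HV = 1.854*20/0.154^2 = 1564

1564


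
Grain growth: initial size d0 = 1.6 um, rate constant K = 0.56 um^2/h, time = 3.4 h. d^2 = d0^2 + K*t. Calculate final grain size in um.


d^2 = 1.6^2 + 0.56*3.4 = 4.464
d = sqrt(4.464) = 2.11 um

2.11


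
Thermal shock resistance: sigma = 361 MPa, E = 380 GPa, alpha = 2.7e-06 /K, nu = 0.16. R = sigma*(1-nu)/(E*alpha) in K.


R = 361*(1-0.16)/(380*1000*2.7e-06) = 296 K

296


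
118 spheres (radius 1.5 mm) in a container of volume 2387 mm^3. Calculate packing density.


V_sphere = 4/3*pi*1.5^3 = 14.1372 mm^3
Total V = 118*14.1372 = 1668.1896 mm^3
PD = 1668.1896 / 2387 = 0.699

0.699


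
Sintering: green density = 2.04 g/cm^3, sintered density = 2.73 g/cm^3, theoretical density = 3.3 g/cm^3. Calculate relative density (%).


Relative = 2.73 / 3.3 * 100 = 82.7%

82.7


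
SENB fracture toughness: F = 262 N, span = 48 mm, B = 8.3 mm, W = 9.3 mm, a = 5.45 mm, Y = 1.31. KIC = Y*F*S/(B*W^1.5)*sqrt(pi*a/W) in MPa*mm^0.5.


KIC = 1.31*262*48/(8.3*9.3^1.5)*sqrt(pi*5.45/9.3) = 94.96

94.96


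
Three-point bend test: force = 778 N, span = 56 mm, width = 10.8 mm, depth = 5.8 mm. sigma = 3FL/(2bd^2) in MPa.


sigma = 3*778*56/(2*10.8*5.8^2) = 179.9 MPa

179.9


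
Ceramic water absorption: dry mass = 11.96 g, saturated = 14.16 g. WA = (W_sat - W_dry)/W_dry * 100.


WA = (14.16 - 11.96) / 11.96 * 100 = 18.39%

18.39


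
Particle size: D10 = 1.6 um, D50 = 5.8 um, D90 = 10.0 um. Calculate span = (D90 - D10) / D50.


Span = (10.0 - 1.6) / 5.8 = 8.4 / 5.8 = 1.448

1.448


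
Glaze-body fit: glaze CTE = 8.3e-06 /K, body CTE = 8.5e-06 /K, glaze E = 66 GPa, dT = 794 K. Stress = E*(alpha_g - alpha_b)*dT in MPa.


Stress = 66*1000*(8.3e-06 - 8.5e-06)*794 = -10.5 MPa

-10.5


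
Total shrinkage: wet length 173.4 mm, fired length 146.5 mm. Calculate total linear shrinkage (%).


TS = (173.4 - 146.5) / 173.4 * 100 = 15.51%

15.51


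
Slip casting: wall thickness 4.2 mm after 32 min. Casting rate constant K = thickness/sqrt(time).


K = 4.2 / sqrt(32) = 4.2 / 5.6569 = 0.742 mm/min^0.5

0.742


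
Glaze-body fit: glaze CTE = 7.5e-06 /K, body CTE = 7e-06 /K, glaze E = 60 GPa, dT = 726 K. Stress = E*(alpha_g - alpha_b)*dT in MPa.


Stress = 60*1000*(7.5e-06 - 7e-06)*726 = 21.8 MPa

21.8


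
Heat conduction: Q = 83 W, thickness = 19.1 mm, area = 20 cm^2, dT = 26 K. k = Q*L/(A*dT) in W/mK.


k = 83*19.1/1000/(20/10000*26) = 30.49 W/mK

30.49


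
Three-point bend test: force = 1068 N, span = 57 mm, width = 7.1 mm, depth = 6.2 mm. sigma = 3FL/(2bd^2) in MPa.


sigma = 3*1068*57/(2*7.1*6.2^2) = 334.6 MPa

334.6


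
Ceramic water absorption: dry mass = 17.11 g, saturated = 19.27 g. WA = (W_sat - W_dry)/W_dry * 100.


WA = (19.27 - 17.11) / 17.11 * 100 = 12.62%

12.62


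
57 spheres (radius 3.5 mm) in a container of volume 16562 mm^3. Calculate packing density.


V_sphere = 4/3*pi*3.5^3 = 179.5944 mm^3
Total V = 57*179.5944 = 10236.8808 mm^3
PD = 10236.8808 / 16562 = 0.618

0.618


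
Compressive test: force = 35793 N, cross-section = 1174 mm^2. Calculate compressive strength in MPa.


CS = 35793 / 1174 = 30.5 MPa

30.5


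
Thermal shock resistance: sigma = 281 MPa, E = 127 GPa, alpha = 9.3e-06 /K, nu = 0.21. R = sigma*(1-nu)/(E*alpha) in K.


R = 281*(1-0.21)/(127*1000*9.3e-06) = 188 K

188


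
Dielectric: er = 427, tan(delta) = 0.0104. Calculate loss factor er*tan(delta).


Loss = 427 * 0.0104 = 4.441

4.441


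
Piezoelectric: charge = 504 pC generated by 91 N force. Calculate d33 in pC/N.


d33 = 504 / 91 = 5.5 pC/N

5.5


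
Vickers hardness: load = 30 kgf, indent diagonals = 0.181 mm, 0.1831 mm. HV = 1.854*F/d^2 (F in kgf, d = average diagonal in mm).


d_avg = (0.181+0.1831)/2 = 0.18205 mm
HV = 1.854*30/0.18205^2 = 1678

1678


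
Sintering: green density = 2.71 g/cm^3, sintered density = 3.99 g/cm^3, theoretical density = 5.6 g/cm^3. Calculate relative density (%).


Relative = 3.99 / 5.6 * 100 = 71.3%

71.3


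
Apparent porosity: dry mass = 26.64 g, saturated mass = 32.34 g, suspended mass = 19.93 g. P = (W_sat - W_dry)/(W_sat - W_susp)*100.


P = (32.34 - 26.64) / (32.34 - 19.93) * 100 = 5.7 / 12.41 * 100 = 45.9%

45.9


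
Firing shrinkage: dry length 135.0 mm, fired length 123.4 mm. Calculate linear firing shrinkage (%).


FS = (135.0 - 123.4) / 135.0 * 100 = 8.59%

8.59


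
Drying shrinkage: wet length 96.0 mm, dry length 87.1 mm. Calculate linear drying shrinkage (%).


DS = (96.0 - 87.1) / 96.0 * 100 = 9.27%

9.27


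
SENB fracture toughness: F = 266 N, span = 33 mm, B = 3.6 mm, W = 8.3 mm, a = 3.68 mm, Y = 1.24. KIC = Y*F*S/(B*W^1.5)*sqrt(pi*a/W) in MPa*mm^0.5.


KIC = 1.24*266*33/(3.6*8.3^1.5)*sqrt(pi*3.68/8.3) = 149.23

149.23


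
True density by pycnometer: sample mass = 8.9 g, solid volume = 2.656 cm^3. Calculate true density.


TD = 8.9 / 2.656 = 3.351 g/cm^3

3.351


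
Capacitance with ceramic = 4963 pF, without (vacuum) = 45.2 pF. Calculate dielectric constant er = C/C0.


er = 4963 / 45.2 = 109.8

109.8


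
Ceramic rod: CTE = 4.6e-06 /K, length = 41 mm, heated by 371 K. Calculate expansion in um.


dL = 4.6e-06 * 41 * 371 * 1000 = 69.971 um

69.971


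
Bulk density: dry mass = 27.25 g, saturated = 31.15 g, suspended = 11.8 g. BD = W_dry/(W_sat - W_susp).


BD = 27.25 / (31.15 - 11.8) = 27.25 / 19.35 = 1.408 g/cm^3

1.408


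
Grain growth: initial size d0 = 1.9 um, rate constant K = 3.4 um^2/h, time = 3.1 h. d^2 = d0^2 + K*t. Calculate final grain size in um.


d^2 = 1.9^2 + 3.4*3.1 = 14.15
d = sqrt(14.15) = 3.76 um

3.76


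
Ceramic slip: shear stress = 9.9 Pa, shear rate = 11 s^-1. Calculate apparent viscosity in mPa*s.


eta = tau/gamma * 1000 = 9.9/11 * 1000 = 900.0 mPa*s

900.0


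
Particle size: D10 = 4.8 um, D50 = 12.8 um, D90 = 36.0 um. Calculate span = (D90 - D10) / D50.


Span = (36.0 - 4.8) / 12.8 = 31.2 / 12.8 = 2.438

2.438


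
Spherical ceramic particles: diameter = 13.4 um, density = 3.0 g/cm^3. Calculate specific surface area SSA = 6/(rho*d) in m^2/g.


SSA = 6 / (3.0 * 13.4) = 0.149 m^2/g

0.149


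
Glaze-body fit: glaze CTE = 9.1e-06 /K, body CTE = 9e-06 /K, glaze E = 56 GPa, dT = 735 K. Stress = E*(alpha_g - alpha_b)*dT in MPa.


Stress = 56*1000*(9.1e-06 - 9e-06)*735 = 4.1 MPa

4.1


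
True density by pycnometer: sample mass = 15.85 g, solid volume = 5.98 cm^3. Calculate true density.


TD = 15.85 / 5.98 = 2.651 g/cm^3

2.651


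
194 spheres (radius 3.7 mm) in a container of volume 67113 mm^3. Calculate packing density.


V_sphere = 4/3*pi*3.7^3 = 212.1748 mm^3
Total V = 194*212.1748 = 41161.9112 mm^3
PD = 41161.9112 / 67113 = 0.613

0.613


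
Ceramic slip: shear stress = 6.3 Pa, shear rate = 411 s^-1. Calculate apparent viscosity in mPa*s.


eta = tau/gamma * 1000 = 6.3/411 * 1000 = 15.3 mPa*s

15.3


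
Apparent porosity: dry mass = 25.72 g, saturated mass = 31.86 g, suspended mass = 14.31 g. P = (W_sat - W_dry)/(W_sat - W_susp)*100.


P = (31.86 - 25.72) / (31.86 - 14.31) * 100 = 6.14 / 17.55 * 100 = 35.0%

35.0


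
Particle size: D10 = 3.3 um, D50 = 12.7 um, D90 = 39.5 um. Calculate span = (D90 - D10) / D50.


Span = (39.5 - 3.3) / 12.7 = 36.2 / 12.7 = 2.85

2.85


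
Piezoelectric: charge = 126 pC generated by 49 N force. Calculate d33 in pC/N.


d33 = 126 / 49 = 2.6 pC/N

2.6


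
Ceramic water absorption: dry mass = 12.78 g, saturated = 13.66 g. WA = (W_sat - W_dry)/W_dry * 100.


WA = (13.66 - 12.78) / 12.78 * 100 = 6.89%

6.89


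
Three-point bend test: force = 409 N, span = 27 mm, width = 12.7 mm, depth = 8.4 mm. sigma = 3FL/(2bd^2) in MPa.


sigma = 3*409*27/(2*12.7*8.4^2) = 18.5 MPa

18.5


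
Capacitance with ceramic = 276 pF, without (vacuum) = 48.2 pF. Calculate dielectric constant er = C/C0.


er = 276 / 48.2 = 5.73

5.73


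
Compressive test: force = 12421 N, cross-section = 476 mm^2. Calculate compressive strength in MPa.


CS = 12421 / 476 = 26.1 MPa

26.1


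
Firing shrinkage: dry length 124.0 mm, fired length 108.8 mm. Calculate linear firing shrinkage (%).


FS = (124.0 - 108.8) / 124.0 * 100 = 12.26%

12.26


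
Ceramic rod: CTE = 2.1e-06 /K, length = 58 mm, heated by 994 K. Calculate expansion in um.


dL = 2.1e-06 * 58 * 994 * 1000 = 121.069 um

121.069


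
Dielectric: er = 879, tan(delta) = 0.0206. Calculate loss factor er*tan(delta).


Loss = 879 * 0.0206 = 18.107

18.107


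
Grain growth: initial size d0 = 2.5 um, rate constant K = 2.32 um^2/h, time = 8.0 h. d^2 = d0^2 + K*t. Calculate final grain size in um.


d^2 = 2.5^2 + 2.32*8.0 = 24.81
d = sqrt(24.81) = 4.98 um

4.98


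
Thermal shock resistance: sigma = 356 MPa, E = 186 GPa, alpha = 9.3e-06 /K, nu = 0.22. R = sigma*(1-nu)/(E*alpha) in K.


R = 356*(1-0.22)/(186*1000*9.3e-06) = 161 K

161


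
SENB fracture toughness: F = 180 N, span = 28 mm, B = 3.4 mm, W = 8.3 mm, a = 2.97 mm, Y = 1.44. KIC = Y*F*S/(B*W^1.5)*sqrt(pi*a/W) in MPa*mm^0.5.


KIC = 1.44*180*28/(3.4*8.3^1.5)*sqrt(pi*2.97/8.3) = 94.65

94.65


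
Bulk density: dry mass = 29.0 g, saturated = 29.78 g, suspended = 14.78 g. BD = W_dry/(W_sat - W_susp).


BD = 29.0 / (29.78 - 14.78) = 29.0 / 15.0 = 1.933 g/cm^3

1.933


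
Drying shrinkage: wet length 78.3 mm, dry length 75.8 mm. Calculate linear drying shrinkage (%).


DS = (78.3 - 75.8) / 78.3 * 100 = 3.19%

3.19


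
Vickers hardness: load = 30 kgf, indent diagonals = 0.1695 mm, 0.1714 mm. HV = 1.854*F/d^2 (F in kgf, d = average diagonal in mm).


d_avg = (0.1695+0.1714)/2 = 0.17045 mm
HV = 1.854*30/0.17045^2 = 1914

1914


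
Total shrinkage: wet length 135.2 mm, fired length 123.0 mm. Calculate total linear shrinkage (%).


TS = (135.2 - 123.0) / 135.2 * 100 = 9.02%

9.02


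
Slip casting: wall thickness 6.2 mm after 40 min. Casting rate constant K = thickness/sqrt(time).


K = 6.2 / sqrt(40) = 6.2 / 6.3246 = 0.98 mm/min^0.5

0.98


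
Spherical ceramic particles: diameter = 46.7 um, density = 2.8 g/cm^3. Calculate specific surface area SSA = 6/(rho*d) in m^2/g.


SSA = 6 / (2.8 * 46.7) = 0.046 m^2/g

0.046


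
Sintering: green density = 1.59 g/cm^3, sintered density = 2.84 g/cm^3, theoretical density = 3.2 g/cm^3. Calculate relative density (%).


Relative = 2.84 / 3.2 * 100 = 88.8%

88.8


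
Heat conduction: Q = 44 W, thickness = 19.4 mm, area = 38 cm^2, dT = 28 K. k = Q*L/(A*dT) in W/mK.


k = 44*19.4/1000/(38/10000*28) = 8.02 W/mK

8.02


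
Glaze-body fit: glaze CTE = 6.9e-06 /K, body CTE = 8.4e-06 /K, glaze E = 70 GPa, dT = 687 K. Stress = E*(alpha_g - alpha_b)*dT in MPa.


Stress = 70*1000*(6.9e-06 - 8.4e-06)*687 = -72.1 MPa

-72.1


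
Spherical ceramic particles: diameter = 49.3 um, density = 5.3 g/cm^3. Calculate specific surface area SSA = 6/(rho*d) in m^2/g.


SSA = 6 / (5.3 * 49.3) = 0.023 m^2/g

0.023


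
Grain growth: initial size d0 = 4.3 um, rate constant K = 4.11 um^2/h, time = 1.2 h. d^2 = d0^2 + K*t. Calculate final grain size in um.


d^2 = 4.3^2 + 4.11*1.2 = 23.422
d = sqrt(23.422) = 4.84 um

4.84


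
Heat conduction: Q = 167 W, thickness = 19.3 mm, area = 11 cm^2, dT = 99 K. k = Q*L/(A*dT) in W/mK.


k = 167*19.3/1000/(11/10000*99) = 29.6 W/mK

29.6


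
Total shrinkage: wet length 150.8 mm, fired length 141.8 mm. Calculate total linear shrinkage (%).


TS = (150.8 - 141.8) / 150.8 * 100 = 5.97%

5.97


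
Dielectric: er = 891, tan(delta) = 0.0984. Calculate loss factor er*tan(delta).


Loss = 891 * 0.0984 = 87.674

87.674


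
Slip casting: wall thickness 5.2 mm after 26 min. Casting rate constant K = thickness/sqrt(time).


K = 5.2 / sqrt(26) = 5.2 / 5.099 = 1.02 mm/min^0.5

1.02


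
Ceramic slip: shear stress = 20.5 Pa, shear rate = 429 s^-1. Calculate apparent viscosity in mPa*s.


eta = tau/gamma * 1000 = 20.5/429 * 1000 = 47.8 mPa*s

47.8


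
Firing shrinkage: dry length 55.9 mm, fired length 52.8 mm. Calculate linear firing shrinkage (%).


FS = (55.9 - 52.8) / 55.9 * 100 = 5.55%

5.55


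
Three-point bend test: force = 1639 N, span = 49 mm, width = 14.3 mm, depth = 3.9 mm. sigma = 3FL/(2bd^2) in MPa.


sigma = 3*1639*49/(2*14.3*3.9^2) = 553.9 MPa

553.9


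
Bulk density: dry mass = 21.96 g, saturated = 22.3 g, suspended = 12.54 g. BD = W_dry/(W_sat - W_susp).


BD = 21.96 / (22.3 - 12.54) = 21.96 / 9.76 = 2.25 g/cm^3

2.25


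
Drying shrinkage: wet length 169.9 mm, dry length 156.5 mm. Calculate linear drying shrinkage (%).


DS = (169.9 - 156.5) / 169.9 * 100 = 7.89%

7.89


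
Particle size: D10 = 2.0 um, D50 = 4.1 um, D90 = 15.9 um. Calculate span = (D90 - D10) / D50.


Span = (15.9 - 2.0) / 4.1 = 13.9 / 4.1 = 3.39

3.39


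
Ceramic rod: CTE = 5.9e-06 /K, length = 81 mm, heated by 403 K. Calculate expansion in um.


dL = 5.9e-06 * 81 * 403 * 1000 = 192.594 um

192.594


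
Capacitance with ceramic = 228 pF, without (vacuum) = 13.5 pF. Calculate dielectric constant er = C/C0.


er = 228 / 13.5 = 16.89

16.89


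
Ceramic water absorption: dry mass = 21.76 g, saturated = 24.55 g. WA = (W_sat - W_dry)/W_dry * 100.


WA = (24.55 - 21.76) / 21.76 * 100 = 12.82%

12.82


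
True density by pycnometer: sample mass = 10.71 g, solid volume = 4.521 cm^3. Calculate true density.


TD = 10.71 / 4.521 = 2.369 g/cm^3

2.369


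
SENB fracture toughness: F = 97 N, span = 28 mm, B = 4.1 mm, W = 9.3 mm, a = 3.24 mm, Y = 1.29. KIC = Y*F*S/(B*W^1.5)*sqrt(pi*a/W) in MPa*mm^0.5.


KIC = 1.29*97*28/(4.1*9.3^1.5)*sqrt(pi*3.24/9.3) = 31.52

31.52


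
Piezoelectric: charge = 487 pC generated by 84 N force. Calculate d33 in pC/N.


d33 = 487 / 84 = 5.8 pC/N

5.8


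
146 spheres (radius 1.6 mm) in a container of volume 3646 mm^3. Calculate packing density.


V_sphere = 4/3*pi*1.6^3 = 17.1573 mm^3
Total V = 146*17.1573 = 2504.9658 mm^3
PD = 2504.9658 / 3646 = 0.687

0.687


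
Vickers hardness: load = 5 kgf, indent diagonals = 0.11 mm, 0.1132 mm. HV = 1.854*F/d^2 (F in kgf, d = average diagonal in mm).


d_avg = (0.11+0.1132)/2 = 0.1116 mm
HV = 1.854*5/0.1116^2 = 744

744


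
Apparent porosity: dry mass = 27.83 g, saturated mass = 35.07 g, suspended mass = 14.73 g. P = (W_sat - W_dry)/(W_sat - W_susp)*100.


P = (35.07 - 27.83) / (35.07 - 14.73) * 100 = 7.24 / 20.34 * 100 = 35.6%

35.6


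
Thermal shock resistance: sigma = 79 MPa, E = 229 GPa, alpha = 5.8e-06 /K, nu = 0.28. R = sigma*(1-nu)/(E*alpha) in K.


R = 79*(1-0.28)/(229*1000*5.8e-06) = 43 K

43


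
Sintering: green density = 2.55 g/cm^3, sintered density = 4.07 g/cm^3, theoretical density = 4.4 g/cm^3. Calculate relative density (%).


Relative = 4.07 / 4.4 * 100 = 92.5%

92.5


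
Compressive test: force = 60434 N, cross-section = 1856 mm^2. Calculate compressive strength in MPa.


CS = 60434 / 1856 = 32.6 MPa

32.6


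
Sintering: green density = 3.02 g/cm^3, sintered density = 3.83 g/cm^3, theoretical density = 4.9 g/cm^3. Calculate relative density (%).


Relative = 3.83 / 4.9 * 100 = 78.2%

78.2


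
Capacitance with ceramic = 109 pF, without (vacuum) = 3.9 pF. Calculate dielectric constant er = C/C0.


er = 109 / 3.9 = 27.95

27.95


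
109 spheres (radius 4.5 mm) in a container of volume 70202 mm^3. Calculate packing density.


V_sphere = 4/3*pi*4.5^3 = 381.7035 mm^3
Total V = 109*381.7035 = 41605.6815 mm^3
PD = 41605.6815 / 70202 = 0.593

0.593


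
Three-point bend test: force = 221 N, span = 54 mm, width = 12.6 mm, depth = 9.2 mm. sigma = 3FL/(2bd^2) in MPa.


sigma = 3*221*54/(2*12.6*9.2^2) = 16.8 MPa

16.8


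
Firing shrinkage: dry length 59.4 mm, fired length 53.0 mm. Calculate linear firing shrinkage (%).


FS = (59.4 - 53.0) / 59.4 * 100 = 10.77%

10.77


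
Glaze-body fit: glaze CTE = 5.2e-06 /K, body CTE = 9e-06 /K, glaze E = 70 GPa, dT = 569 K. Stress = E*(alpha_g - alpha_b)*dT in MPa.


Stress = 70*1000*(5.2e-06 - 9e-06)*569 = -151.4 MPa

-151.4


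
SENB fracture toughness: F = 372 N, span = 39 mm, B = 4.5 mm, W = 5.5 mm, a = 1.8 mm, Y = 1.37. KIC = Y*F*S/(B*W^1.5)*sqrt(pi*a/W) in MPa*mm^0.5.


KIC = 1.37*372*39/(4.5*5.5^1.5)*sqrt(pi*1.8/5.5) = 347.22

347.22


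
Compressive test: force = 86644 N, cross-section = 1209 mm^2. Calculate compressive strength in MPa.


CS = 86644 / 1209 = 71.7 MPa

71.7


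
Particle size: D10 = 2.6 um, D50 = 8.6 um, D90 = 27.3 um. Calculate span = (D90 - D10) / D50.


Span = (27.3 - 2.6) / 8.6 = 24.7 / 8.6 = 2.872

2.872


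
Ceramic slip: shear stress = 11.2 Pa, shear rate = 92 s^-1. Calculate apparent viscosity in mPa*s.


eta = tau/gamma * 1000 = 11.2/92 * 1000 = 121.7 mPa*s

121.7


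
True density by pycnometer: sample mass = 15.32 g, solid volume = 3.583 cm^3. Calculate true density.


TD = 15.32 / 3.583 = 4.276 g/cm^3

4.276


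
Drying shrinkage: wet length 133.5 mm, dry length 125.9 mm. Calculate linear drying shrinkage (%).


DS = (133.5 - 125.9) / 133.5 * 100 = 5.69%

5.69


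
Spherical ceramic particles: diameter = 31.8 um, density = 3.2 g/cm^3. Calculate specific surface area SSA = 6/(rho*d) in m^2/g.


SSA = 6 / (3.2 * 31.8) = 0.059 m^2/g

0.059


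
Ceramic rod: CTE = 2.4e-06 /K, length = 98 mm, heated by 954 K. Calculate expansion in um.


dL = 2.4e-06 * 98 * 954 * 1000 = 224.381 um

224.381


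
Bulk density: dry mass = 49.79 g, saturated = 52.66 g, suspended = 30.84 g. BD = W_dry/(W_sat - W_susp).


BD = 49.79 / (52.66 - 30.84) = 49.79 / 21.82 = 2.282 g/cm^3

2.282


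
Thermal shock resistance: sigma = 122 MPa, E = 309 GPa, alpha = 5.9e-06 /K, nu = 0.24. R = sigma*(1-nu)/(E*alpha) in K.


R = 122*(1-0.24)/(309*1000*5.9e-06) = 51 K

51


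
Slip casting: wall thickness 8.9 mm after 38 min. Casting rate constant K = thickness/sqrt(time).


K = 8.9 / sqrt(38) = 8.9 / 6.1644 = 1.444 mm/min^0.5

1.444


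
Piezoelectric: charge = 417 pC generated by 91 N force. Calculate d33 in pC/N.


d33 = 417 / 91 = 4.6 pC/N

4.6


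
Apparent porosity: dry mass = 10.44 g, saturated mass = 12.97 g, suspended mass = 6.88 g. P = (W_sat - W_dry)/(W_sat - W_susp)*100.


P = (12.97 - 10.44) / (12.97 - 6.88) * 100 = 2.53 / 6.09 * 100 = 41.5%

41.5


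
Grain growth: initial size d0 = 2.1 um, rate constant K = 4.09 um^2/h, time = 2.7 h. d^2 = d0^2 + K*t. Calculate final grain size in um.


d^2 = 2.1^2 + 4.09*2.7 = 15.453
d = sqrt(15.453) = 3.93 um

3.93


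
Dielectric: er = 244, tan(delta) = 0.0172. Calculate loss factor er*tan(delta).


Loss = 244 * 0.0172 = 4.197

4.197


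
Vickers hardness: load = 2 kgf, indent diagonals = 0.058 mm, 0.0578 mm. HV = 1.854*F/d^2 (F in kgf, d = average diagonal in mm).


d_avg = (0.058+0.0578)/2 = 0.0579 mm
HV = 1.854*2/0.0579^2 = 1106

1106
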